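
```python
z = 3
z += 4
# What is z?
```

Trace (tracking z):
z = 3  # -> z = 3
z += 4  # -> z = 7

Answer: 7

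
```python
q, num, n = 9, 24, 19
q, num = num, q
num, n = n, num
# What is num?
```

Trace (tracking num):
q, num, n = (9, 24, 19)  # -> q = 9, num = 24, n = 19
q, num = (num, q)  # -> q = 24, num = 9
num, n = (n, num)  # -> num = 19, n = 9

Answer: 19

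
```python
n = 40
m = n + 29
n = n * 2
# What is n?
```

Trace (tracking n):
n = 40  # -> n = 40
m = n + 29  # -> m = 69
n = n * 2  # -> n = 80

Answer: 80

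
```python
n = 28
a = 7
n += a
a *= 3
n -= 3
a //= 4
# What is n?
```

Trace (tracking n):
n = 28  # -> n = 28
a = 7  # -> a = 7
n += a  # -> n = 35
a *= 3  # -> a = 21
n -= 3  # -> n = 32
a //= 4  # -> a = 5

Answer: 32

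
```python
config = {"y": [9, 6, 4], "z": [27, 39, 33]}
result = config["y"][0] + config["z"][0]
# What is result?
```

Trace (tracking result):
config = {'y': [9, 6, 4], 'z': [27, 39, 33]}  # -> config = {'y': [9, 6, 4], 'z': [27, 39, 33]}
result = config['y'][0] + config['z'][0]  # -> result = 36

Answer: 36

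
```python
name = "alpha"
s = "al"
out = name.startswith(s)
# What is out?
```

Answer: True

Derivation:
Trace (tracking out):
name = 'alpha'  # -> name = 'alpha'
s = 'al'  # -> s = 'al'
out = name.startswith(s)  # -> out = True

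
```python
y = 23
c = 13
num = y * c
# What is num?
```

Trace (tracking num):
y = 23  # -> y = 23
c = 13  # -> c = 13
num = y * c  # -> num = 299

Answer: 299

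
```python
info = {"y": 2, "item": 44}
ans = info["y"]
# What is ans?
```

Trace (tracking ans):
info = {'y': 2, 'item': 44}  # -> info = {'y': 2, 'item': 44}
ans = info['y']  # -> ans = 2

Answer: 2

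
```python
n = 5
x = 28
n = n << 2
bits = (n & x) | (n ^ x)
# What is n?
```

Answer: 20

Derivation:
Trace (tracking n):
n = 5  # -> n = 5
x = 28  # -> x = 28
n = n << 2  # -> n = 20
bits = n & x | n ^ x  # -> bits = 28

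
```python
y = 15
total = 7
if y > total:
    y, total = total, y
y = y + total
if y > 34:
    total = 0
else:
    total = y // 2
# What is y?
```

Answer: 22

Derivation:
Trace (tracking y):
y = 15  # -> y = 15
total = 7  # -> total = 7
if y > total:  # condition is True
    y, total = (total, y)  # -> y = 7, total = 15
y = y + total  # -> y = 22
if y > 34:  # condition is False
else:
    total = y // 2  # -> total = 11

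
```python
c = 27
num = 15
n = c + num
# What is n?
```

Answer: 42

Derivation:
Trace (tracking n):
c = 27  # -> c = 27
num = 15  # -> num = 15
n = c + num  # -> n = 42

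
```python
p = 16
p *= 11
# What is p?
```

Answer: 176

Derivation:
Trace (tracking p):
p = 16  # -> p = 16
p *= 11  # -> p = 176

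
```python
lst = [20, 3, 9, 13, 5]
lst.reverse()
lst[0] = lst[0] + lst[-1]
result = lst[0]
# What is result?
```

Answer: 25

Derivation:
Trace (tracking result):
lst = [20, 3, 9, 13, 5]  # -> lst = [20, 3, 9, 13, 5]
lst.reverse()  # -> lst = [5, 13, 9, 3, 20]
lst[0] = lst[0] + lst[-1]  # -> lst = [25, 13, 9, 3, 20]
result = lst[0]  # -> result = 25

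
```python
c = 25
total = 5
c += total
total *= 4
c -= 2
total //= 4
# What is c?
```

Answer: 28

Derivation:
Trace (tracking c):
c = 25  # -> c = 25
total = 5  # -> total = 5
c += total  # -> c = 30
total *= 4  # -> total = 20
c -= 2  # -> c = 28
total //= 4  # -> total = 5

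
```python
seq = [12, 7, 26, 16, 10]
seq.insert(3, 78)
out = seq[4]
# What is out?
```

Trace (tracking out):
seq = [12, 7, 26, 16, 10]  # -> seq = [12, 7, 26, 16, 10]
seq.insert(3, 78)  # -> seq = [12, 7, 26, 78, 16, 10]
out = seq[4]  # -> out = 16

Answer: 16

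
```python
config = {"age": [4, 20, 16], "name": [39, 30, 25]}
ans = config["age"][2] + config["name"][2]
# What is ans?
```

Answer: 41

Derivation:
Trace (tracking ans):
config = {'age': [4, 20, 16], 'name': [39, 30, 25]}  # -> config = {'age': [4, 20, 16], 'name': [39, 30, 25]}
ans = config['age'][2] + config['name'][2]  # -> ans = 41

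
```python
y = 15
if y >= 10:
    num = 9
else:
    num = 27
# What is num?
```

Trace (tracking num):
y = 15  # -> y = 15
if y >= 10:  # condition is True
    num = 9  # -> num = 9

Answer: 9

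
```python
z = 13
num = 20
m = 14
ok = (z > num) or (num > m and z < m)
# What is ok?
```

Trace (tracking ok):
z = 13  # -> z = 13
num = 20  # -> num = 20
m = 14  # -> m = 14
ok = z > num or (num > m and z < m)  # -> ok = True

Answer: True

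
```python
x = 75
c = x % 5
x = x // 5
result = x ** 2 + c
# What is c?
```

Answer: 0

Derivation:
Trace (tracking c):
x = 75  # -> x = 75
c = x % 5  # -> c = 0
x = x // 5  # -> x = 15
result = x ** 2 + c  # -> result = 225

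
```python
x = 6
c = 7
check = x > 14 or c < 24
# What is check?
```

Answer: True

Derivation:
Trace (tracking check):
x = 6  # -> x = 6
c = 7  # -> c = 7
check = x > 14 or c < 24  # -> check = True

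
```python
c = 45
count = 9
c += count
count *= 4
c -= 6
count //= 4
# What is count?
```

Trace (tracking count):
c = 45  # -> c = 45
count = 9  # -> count = 9
c += count  # -> c = 54
count *= 4  # -> count = 36
c -= 6  # -> c = 48
count //= 4  # -> count = 9

Answer: 9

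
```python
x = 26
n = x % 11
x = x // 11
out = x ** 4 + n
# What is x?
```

Answer: 2

Derivation:
Trace (tracking x):
x = 26  # -> x = 26
n = x % 11  # -> n = 4
x = x // 11  # -> x = 2
out = x ** 4 + n  # -> out = 20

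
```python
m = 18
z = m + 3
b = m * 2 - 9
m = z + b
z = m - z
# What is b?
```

Trace (tracking b):
m = 18  # -> m = 18
z = m + 3  # -> z = 21
b = m * 2 - 9  # -> b = 27
m = z + b  # -> m = 48
z = m - z  # -> z = 27

Answer: 27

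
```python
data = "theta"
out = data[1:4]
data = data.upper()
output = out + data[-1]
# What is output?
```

Answer: 'hetA'

Derivation:
Trace (tracking output):
data = 'theta'  # -> data = 'theta'
out = data[1:4]  # -> out = 'het'
data = data.upper()  # -> data = 'THETA'
output = out + data[-1]  # -> output = 'hetA'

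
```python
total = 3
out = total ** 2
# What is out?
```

Trace (tracking out):
total = 3  # -> total = 3
out = total ** 2  # -> out = 9

Answer: 9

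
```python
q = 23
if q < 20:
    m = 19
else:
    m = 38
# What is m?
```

Trace (tracking m):
q = 23  # -> q = 23
if q < 20:  # condition is False
else:
    m = 38  # -> m = 38

Answer: 38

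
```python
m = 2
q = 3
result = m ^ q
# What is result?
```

Trace (tracking result):
m = 2  # -> m = 2
q = 3  # -> q = 3
result = m ^ q  # -> result = 1

Answer: 1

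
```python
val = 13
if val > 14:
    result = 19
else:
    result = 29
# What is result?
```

Answer: 29

Derivation:
Trace (tracking result):
val = 13  # -> val = 13
if val > 14:  # condition is False
else:
    result = 29  # -> result = 29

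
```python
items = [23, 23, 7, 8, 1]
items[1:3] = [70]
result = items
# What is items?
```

Answer: [23, 70, 8, 1]

Derivation:
Trace (tracking items):
items = [23, 23, 7, 8, 1]  # -> items = [23, 23, 7, 8, 1]
items[1:3] = [70]  # -> items = [23, 70, 8, 1]
result = items  # -> result = [23, 70, 8, 1]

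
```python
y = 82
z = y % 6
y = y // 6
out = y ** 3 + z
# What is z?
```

Trace (tracking z):
y = 82  # -> y = 82
z = y % 6  # -> z = 4
y = y // 6  # -> y = 13
out = y ** 3 + z  # -> out = 2201

Answer: 4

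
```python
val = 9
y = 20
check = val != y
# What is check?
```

Trace (tracking check):
val = 9  # -> val = 9
y = 20  # -> y = 20
check = val != y  # -> check = True

Answer: True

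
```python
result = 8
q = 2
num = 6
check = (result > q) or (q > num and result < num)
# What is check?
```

Answer: True

Derivation:
Trace (tracking check):
result = 8  # -> result = 8
q = 2  # -> q = 2
num = 6  # -> num = 6
check = result > q or (q > num and result < num)  # -> check = True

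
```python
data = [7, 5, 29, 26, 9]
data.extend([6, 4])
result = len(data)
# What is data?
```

Answer: [7, 5, 29, 26, 9, 6, 4]

Derivation:
Trace (tracking data):
data = [7, 5, 29, 26, 9]  # -> data = [7, 5, 29, 26, 9]
data.extend([6, 4])  # -> data = [7, 5, 29, 26, 9, 6, 4]
result = len(data)  # -> result = 7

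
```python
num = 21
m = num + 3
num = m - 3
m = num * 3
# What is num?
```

Trace (tracking num):
num = 21  # -> num = 21
m = num + 3  # -> m = 24
num = m - 3  # -> num = 21
m = num * 3  # -> m = 63

Answer: 21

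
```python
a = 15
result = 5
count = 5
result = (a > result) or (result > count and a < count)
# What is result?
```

Trace (tracking result):
a = 15  # -> a = 15
result = 5  # -> result = 5
count = 5  # -> count = 5
result = a > result or (result > count and a < count)  # -> result = True

Answer: True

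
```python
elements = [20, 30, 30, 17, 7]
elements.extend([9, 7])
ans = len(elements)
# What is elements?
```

Trace (tracking elements):
elements = [20, 30, 30, 17, 7]  # -> elements = [20, 30, 30, 17, 7]
elements.extend([9, 7])  # -> elements = [20, 30, 30, 17, 7, 9, 7]
ans = len(elements)  # -> ans = 7

Answer: [20, 30, 30, 17, 7, 9, 7]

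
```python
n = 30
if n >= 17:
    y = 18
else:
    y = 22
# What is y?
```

Answer: 18

Derivation:
Trace (tracking y):
n = 30  # -> n = 30
if n >= 17:  # condition is True
    y = 18  # -> y = 18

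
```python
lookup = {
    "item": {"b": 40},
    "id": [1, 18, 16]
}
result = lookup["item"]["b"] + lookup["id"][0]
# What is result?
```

Trace (tracking result):
lookup = {'item': {'b': 40}, 'id': [1, 18, 16]}  # -> lookup = {'item': {'b': 40}, 'id': [1, 18, 16]}
result = lookup['item']['b'] + lookup['id'][0]  # -> result = 41

Answer: 41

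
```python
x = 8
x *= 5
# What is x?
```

Answer: 40

Derivation:
Trace (tracking x):
x = 8  # -> x = 8
x *= 5  # -> x = 40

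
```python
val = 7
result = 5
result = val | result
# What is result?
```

Trace (tracking result):
val = 7  # -> val = 7
result = 5  # -> result = 5
result = val | result  # -> result = 7

Answer: 7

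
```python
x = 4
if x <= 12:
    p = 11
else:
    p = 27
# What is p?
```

Answer: 11

Derivation:
Trace (tracking p):
x = 4  # -> x = 4
if x <= 12:  # condition is True
    p = 11  # -> p = 11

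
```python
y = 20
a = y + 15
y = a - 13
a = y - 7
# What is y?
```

Trace (tracking y):
y = 20  # -> y = 20
a = y + 15  # -> a = 35
y = a - 13  # -> y = 22
a = y - 7  # -> a = 15

Answer: 22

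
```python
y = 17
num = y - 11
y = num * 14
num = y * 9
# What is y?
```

Answer: 84

Derivation:
Trace (tracking y):
y = 17  # -> y = 17
num = y - 11  # -> num = 6
y = num * 14  # -> y = 84
num = y * 9  # -> num = 756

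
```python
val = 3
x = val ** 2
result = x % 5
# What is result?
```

Trace (tracking result):
val = 3  # -> val = 3
x = val ** 2  # -> x = 9
result = x % 5  # -> result = 4

Answer: 4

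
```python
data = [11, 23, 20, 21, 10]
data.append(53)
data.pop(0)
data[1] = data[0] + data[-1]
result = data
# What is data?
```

Trace (tracking data):
data = [11, 23, 20, 21, 10]  # -> data = [11, 23, 20, 21, 10]
data.append(53)  # -> data = [11, 23, 20, 21, 10, 53]
data.pop(0)  # -> data = [23, 20, 21, 10, 53]
data[1] = data[0] + data[-1]  # -> data = [23, 76, 21, 10, 53]
result = data  # -> result = [23, 76, 21, 10, 53]

Answer: [23, 76, 21, 10, 53]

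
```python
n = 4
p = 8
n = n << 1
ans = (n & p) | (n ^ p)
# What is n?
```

Answer: 8

Derivation:
Trace (tracking n):
n = 4  # -> n = 4
p = 8  # -> p = 8
n = n << 1  # -> n = 8
ans = n & p | n ^ p  # -> ans = 8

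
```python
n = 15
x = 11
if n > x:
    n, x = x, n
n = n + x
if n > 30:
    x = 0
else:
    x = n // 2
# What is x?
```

Trace (tracking x):
n = 15  # -> n = 15
x = 11  # -> x = 11
if n > x:  # condition is True
    n, x = (x, n)  # -> n = 11, x = 15
n = n + x  # -> n = 26
if n > 30:  # condition is False
else:
    x = n // 2  # -> x = 13

Answer: 13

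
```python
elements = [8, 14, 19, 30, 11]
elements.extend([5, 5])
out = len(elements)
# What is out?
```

Trace (tracking out):
elements = [8, 14, 19, 30, 11]  # -> elements = [8, 14, 19, 30, 11]
elements.extend([5, 5])  # -> elements = [8, 14, 19, 30, 11, 5, 5]
out = len(elements)  # -> out = 7

Answer: 7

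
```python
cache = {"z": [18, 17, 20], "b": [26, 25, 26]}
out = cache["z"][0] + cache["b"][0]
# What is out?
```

Trace (tracking out):
cache = {'z': [18, 17, 20], 'b': [26, 25, 26]}  # -> cache = {'z': [18, 17, 20], 'b': [26, 25, 26]}
out = cache['z'][0] + cache['b'][0]  # -> out = 44

Answer: 44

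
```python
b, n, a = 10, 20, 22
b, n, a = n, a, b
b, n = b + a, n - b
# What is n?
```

Trace (tracking n):
b, n, a = (10, 20, 22)  # -> b = 10, n = 20, a = 22
b, n, a = (n, a, b)  # -> b = 20, n = 22, a = 10
b, n = (b + a, n - b)  # -> b = 30, n = 2

Answer: 2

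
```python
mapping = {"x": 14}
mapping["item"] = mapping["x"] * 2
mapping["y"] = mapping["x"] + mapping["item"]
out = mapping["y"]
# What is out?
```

Trace (tracking out):
mapping = {'x': 14}  # -> mapping = {'x': 14}
mapping['item'] = mapping['x'] * 2  # -> mapping = {'x': 14, 'item': 28}
mapping['y'] = mapping['x'] + mapping['item']  # -> mapping = {'x': 14, 'item': 28, 'y': 42}
out = mapping['y']  # -> out = 42

Answer: 42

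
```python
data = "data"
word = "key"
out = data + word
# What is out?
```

Trace (tracking out):
data = 'data'  # -> data = 'data'
word = 'key'  # -> word = 'key'
out = data + word  # -> out = 'datakey'

Answer: 'datakey'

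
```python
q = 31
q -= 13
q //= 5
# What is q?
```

Answer: 3

Derivation:
Trace (tracking q):
q = 31  # -> q = 31
q -= 13  # -> q = 18
q //= 5  # -> q = 3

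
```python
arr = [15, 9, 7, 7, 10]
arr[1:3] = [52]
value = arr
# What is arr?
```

Answer: [15, 52, 7, 10]

Derivation:
Trace (tracking arr):
arr = [15, 9, 7, 7, 10]  # -> arr = [15, 9, 7, 7, 10]
arr[1:3] = [52]  # -> arr = [15, 52, 7, 10]
value = arr  # -> value = [15, 52, 7, 10]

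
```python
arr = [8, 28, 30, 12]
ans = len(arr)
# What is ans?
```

Trace (tracking ans):
arr = [8, 28, 30, 12]  # -> arr = [8, 28, 30, 12]
ans = len(arr)  # -> ans = 4

Answer: 4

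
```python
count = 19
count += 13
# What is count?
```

Answer: 32

Derivation:
Trace (tracking count):
count = 19  # -> count = 19
count += 13  # -> count = 32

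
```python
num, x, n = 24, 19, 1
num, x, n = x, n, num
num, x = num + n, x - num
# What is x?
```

Trace (tracking x):
num, x, n = (24, 19, 1)  # -> num = 24, x = 19, n = 1
num, x, n = (x, n, num)  # -> num = 19, x = 1, n = 24
num, x = (num + n, x - num)  # -> num = 43, x = -18

Answer: -18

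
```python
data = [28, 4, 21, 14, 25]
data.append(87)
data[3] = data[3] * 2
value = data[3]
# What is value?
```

Answer: 28

Derivation:
Trace (tracking value):
data = [28, 4, 21, 14, 25]  # -> data = [28, 4, 21, 14, 25]
data.append(87)  # -> data = [28, 4, 21, 14, 25, 87]
data[3] = data[3] * 2  # -> data = [28, 4, 21, 28, 25, 87]
value = data[3]  # -> value = 28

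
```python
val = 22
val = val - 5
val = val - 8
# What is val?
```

Answer: 9

Derivation:
Trace (tracking val):
val = 22  # -> val = 22
val = val - 5  # -> val = 17
val = val - 8  # -> val = 9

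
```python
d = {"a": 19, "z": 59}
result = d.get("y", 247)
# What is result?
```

Trace (tracking result):
d = {'a': 19, 'z': 59}  # -> d = {'a': 19, 'z': 59}
result = d.get('y', 247)  # -> result = 247

Answer: 247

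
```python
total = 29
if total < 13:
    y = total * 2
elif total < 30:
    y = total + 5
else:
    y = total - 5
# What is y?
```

Answer: 34

Derivation:
Trace (tracking y):
total = 29  # -> total = 29
if total < 13:  # condition is False
elif total < 30:  # condition is True
    y = total + 5  # -> y = 34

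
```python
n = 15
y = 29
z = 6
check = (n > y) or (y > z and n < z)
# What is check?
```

Answer: False

Derivation:
Trace (tracking check):
n = 15  # -> n = 15
y = 29  # -> y = 29
z = 6  # -> z = 6
check = n > y or (y > z and n < z)  # -> check = False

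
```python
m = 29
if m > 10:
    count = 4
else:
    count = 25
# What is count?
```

Answer: 4

Derivation:
Trace (tracking count):
m = 29  # -> m = 29
if m > 10:  # condition is True
    count = 4  # -> count = 4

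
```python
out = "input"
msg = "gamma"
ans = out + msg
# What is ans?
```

Trace (tracking ans):
out = 'input'  # -> out = 'input'
msg = 'gamma'  # -> msg = 'gamma'
ans = out + msg  # -> ans = 'inputgamma'

Answer: 'inputgamma'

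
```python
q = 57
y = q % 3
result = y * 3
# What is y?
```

Answer: 0

Derivation:
Trace (tracking y):
q = 57  # -> q = 57
y = q % 3  # -> y = 0
result = y * 3  # -> result = 0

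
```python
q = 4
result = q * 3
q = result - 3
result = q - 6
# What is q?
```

Answer: 9

Derivation:
Trace (tracking q):
q = 4  # -> q = 4
result = q * 3  # -> result = 12
q = result - 3  # -> q = 9
result = q - 6  # -> result = 3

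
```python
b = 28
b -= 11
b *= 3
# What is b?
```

Answer: 51

Derivation:
Trace (tracking b):
b = 28  # -> b = 28
b -= 11  # -> b = 17
b *= 3  # -> b = 51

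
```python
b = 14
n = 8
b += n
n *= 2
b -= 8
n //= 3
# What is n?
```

Trace (tracking n):
b = 14  # -> b = 14
n = 8  # -> n = 8
b += n  # -> b = 22
n *= 2  # -> n = 16
b -= 8  # -> b = 14
n //= 3  # -> n = 5

Answer: 5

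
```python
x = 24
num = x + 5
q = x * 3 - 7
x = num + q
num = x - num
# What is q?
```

Answer: 65

Derivation:
Trace (tracking q):
x = 24  # -> x = 24
num = x + 5  # -> num = 29
q = x * 3 - 7  # -> q = 65
x = num + q  # -> x = 94
num = x - num  # -> num = 65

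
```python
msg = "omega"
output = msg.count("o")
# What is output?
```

Trace (tracking output):
msg = 'omega'  # -> msg = 'omega'
output = msg.count('o')  # -> output = 1

Answer: 1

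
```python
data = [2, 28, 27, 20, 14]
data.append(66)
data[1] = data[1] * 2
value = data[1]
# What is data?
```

Answer: [2, 56, 27, 20, 14, 66]

Derivation:
Trace (tracking data):
data = [2, 28, 27, 20, 14]  # -> data = [2, 28, 27, 20, 14]
data.append(66)  # -> data = [2, 28, 27, 20, 14, 66]
data[1] = data[1] * 2  # -> data = [2, 56, 27, 20, 14, 66]
value = data[1]  # -> value = 56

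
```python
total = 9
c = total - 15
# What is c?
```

Trace (tracking c):
total = 9  # -> total = 9
c = total - 15  # -> c = -6

Answer: -6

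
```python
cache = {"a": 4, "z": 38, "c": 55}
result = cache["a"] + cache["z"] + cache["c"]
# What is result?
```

Answer: 97

Derivation:
Trace (tracking result):
cache = {'a': 4, 'z': 38, 'c': 55}  # -> cache = {'a': 4, 'z': 38, 'c': 55}
result = cache['a'] + cache['z'] + cache['c']  # -> result = 97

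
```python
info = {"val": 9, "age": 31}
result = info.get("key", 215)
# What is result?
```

Answer: 215

Derivation:
Trace (tracking result):
info = {'val': 9, 'age': 31}  # -> info = {'val': 9, 'age': 31}
result = info.get('key', 215)  # -> result = 215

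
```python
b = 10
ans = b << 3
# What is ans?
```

Answer: 80

Derivation:
Trace (tracking ans):
b = 10  # -> b = 10
ans = b << 3  # -> ans = 80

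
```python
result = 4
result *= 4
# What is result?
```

Trace (tracking result):
result = 4  # -> result = 4
result *= 4  # -> result = 16

Answer: 16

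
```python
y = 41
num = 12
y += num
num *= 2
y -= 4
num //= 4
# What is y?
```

Trace (tracking y):
y = 41  # -> y = 41
num = 12  # -> num = 12
y += num  # -> y = 53
num *= 2  # -> num = 24
y -= 4  # -> y = 49
num //= 4  # -> num = 6

Answer: 49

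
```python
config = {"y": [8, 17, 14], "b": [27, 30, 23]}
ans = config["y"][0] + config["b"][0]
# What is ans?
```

Trace (tracking ans):
config = {'y': [8, 17, 14], 'b': [27, 30, 23]}  # -> config = {'y': [8, 17, 14], 'b': [27, 30, 23]}
ans = config['y'][0] + config['b'][0]  # -> ans = 35

Answer: 35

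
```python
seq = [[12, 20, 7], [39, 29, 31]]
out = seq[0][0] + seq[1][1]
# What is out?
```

Answer: 41

Derivation:
Trace (tracking out):
seq = [[12, 20, 7], [39, 29, 31]]  # -> seq = [[12, 20, 7], [39, 29, 31]]
out = seq[0][0] + seq[1][1]  # -> out = 41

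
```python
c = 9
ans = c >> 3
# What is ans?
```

Answer: 1

Derivation:
Trace (tracking ans):
c = 9  # -> c = 9
ans = c >> 3  # -> ans = 1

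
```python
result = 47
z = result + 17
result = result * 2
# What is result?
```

Trace (tracking result):
result = 47  # -> result = 47
z = result + 17  # -> z = 64
result = result * 2  # -> result = 94

Answer: 94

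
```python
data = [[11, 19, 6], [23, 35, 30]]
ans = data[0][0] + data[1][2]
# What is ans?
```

Trace (tracking ans):
data = [[11, 19, 6], [23, 35, 30]]  # -> data = [[11, 19, 6], [23, 35, 30]]
ans = data[0][0] + data[1][2]  # -> ans = 41

Answer: 41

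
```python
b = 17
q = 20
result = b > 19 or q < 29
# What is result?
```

Answer: True

Derivation:
Trace (tracking result):
b = 17  # -> b = 17
q = 20  # -> q = 20
result = b > 19 or q < 29  # -> result = True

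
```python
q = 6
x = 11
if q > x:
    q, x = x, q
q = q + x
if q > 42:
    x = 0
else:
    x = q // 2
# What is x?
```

Answer: 8

Derivation:
Trace (tracking x):
q = 6  # -> q = 6
x = 11  # -> x = 11
if q > x:  # condition is False
q = q + x  # -> q = 17
if q > 42:  # condition is False
else:
    x = q // 2  # -> x = 8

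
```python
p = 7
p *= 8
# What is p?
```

Trace (tracking p):
p = 7  # -> p = 7
p *= 8  # -> p = 56

Answer: 56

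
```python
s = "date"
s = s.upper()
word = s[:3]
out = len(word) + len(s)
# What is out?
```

Trace (tracking out):
s = 'date'  # -> s = 'date'
s = s.upper()  # -> s = 'DATE'
word = s[:3]  # -> word = 'DAT'
out = len(word) + len(s)  # -> out = 7

Answer: 7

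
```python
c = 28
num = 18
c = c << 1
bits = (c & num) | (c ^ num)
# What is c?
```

Answer: 56

Derivation:
Trace (tracking c):
c = 28  # -> c = 28
num = 18  # -> num = 18
c = c << 1  # -> c = 56
bits = c & num | c ^ num  # -> bits = 58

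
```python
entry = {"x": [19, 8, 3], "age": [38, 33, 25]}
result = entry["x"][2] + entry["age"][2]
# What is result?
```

Answer: 28

Derivation:
Trace (tracking result):
entry = {'x': [19, 8, 3], 'age': [38, 33, 25]}  # -> entry = {'x': [19, 8, 3], 'age': [38, 33, 25]}
result = entry['x'][2] + entry['age'][2]  # -> result = 28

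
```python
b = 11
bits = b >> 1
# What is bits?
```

Answer: 5

Derivation:
Trace (tracking bits):
b = 11  # -> b = 11
bits = b >> 1  # -> bits = 5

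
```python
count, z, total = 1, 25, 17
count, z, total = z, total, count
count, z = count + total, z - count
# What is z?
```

Answer: -8

Derivation:
Trace (tracking z):
count, z, total = (1, 25, 17)  # -> count = 1, z = 25, total = 17
count, z, total = (z, total, count)  # -> count = 25, z = 17, total = 1
count, z = (count + total, z - count)  # -> count = 26, z = -8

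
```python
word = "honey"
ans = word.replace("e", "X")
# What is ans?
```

Trace (tracking ans):
word = 'honey'  # -> word = 'honey'
ans = word.replace('e', 'X')  # -> ans = 'honXy'

Answer: 'honXy'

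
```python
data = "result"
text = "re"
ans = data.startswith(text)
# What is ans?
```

Trace (tracking ans):
data = 'result'  # -> data = 'result'
text = 're'  # -> text = 're'
ans = data.startswith(text)  # -> ans = True

Answer: True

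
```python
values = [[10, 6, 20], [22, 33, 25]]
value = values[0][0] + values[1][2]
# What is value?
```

Answer: 35

Derivation:
Trace (tracking value):
values = [[10, 6, 20], [22, 33, 25]]  # -> values = [[10, 6, 20], [22, 33, 25]]
value = values[0][0] + values[1][2]  # -> value = 35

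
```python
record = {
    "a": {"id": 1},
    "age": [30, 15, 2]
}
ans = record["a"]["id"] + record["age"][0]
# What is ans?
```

Trace (tracking ans):
record = {'a': {'id': 1}, 'age': [30, 15, 2]}  # -> record = {'a': {'id': 1}, 'age': [30, 15, 2]}
ans = record['a']['id'] + record['age'][0]  # -> ans = 31

Answer: 31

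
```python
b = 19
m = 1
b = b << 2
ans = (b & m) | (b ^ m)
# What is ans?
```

Answer: 77

Derivation:
Trace (tracking ans):
b = 19  # -> b = 19
m = 1  # -> m = 1
b = b << 2  # -> b = 76
ans = b & m | b ^ m  # -> ans = 77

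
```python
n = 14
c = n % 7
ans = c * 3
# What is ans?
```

Trace (tracking ans):
n = 14  # -> n = 14
c = n % 7  # -> c = 0
ans = c * 3  # -> ans = 0

Answer: 0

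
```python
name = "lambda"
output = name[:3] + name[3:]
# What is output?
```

Answer: 'lambda'

Derivation:
Trace (tracking output):
name = 'lambda'  # -> name = 'lambda'
output = name[:3] + name[3:]  # -> output = 'lambda'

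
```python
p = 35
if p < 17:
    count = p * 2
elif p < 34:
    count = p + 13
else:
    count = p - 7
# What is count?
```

Trace (tracking count):
p = 35  # -> p = 35
if p < 17:  # condition is False
elif p < 34:  # condition is False
else:
    count = p - 7  # -> count = 28

Answer: 28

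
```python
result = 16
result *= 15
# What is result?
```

Trace (tracking result):
result = 16  # -> result = 16
result *= 15  # -> result = 240

Answer: 240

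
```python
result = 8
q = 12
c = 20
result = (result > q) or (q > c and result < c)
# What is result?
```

Trace (tracking result):
result = 8  # -> result = 8
q = 12  # -> q = 12
c = 20  # -> c = 20
result = result > q or (q > c and result < c)  # -> result = False

Answer: False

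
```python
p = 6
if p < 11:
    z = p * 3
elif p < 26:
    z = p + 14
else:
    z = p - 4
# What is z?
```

Answer: 18

Derivation:
Trace (tracking z):
p = 6  # -> p = 6
if p < 11:  # condition is True
    z = p * 3  # -> z = 18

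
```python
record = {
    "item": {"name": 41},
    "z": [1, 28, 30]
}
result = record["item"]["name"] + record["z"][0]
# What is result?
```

Trace (tracking result):
record = {'item': {'name': 41}, 'z': [1, 28, 30]}  # -> record = {'item': {'name': 41}, 'z': [1, 28, 30]}
result = record['item']['name'] + record['z'][0]  # -> result = 42

Answer: 42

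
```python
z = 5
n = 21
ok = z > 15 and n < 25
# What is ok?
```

Trace (tracking ok):
z = 5  # -> z = 5
n = 21  # -> n = 21
ok = z > 15 and n < 25  # -> ok = False

Answer: False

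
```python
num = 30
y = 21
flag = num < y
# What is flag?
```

Trace (tracking flag):
num = 30  # -> num = 30
y = 21  # -> y = 21
flag = num < y  # -> flag = False

Answer: False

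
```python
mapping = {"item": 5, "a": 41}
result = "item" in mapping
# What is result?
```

Trace (tracking result):
mapping = {'item': 5, 'a': 41}  # -> mapping = {'item': 5, 'a': 41}
result = 'item' in mapping  # -> result = True

Answer: True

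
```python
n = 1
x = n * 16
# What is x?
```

Answer: 16

Derivation:
Trace (tracking x):
n = 1  # -> n = 1
x = n * 16  # -> x = 16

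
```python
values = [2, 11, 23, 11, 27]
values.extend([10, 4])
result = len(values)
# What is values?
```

Trace (tracking values):
values = [2, 11, 23, 11, 27]  # -> values = [2, 11, 23, 11, 27]
values.extend([10, 4])  # -> values = [2, 11, 23, 11, 27, 10, 4]
result = len(values)  # -> result = 7

Answer: [2, 11, 23, 11, 27, 10, 4]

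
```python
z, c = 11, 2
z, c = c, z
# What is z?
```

Trace (tracking z):
z, c = (11, 2)  # -> z = 11, c = 2
z, c = (c, z)  # -> z = 2, c = 11

Answer: 2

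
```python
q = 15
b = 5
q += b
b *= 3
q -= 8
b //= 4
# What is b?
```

Answer: 3

Derivation:
Trace (tracking b):
q = 15  # -> q = 15
b = 5  # -> b = 5
q += b  # -> q = 20
b *= 3  # -> b = 15
q -= 8  # -> q = 12
b //= 4  # -> b = 3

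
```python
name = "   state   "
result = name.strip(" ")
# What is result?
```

Trace (tracking result):
name = '   state   '  # -> name = '   state   '
result = name.strip(' ')  # -> result = 'state'

Answer: 'state'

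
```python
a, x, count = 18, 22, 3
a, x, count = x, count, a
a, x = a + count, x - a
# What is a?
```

Trace (tracking a):
a, x, count = (18, 22, 3)  # -> a = 18, x = 22, count = 3
a, x, count = (x, count, a)  # -> a = 22, x = 3, count = 18
a, x = (a + count, x - a)  # -> a = 40, x = -19

Answer: 40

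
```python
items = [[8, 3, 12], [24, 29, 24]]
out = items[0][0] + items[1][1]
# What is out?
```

Answer: 37

Derivation:
Trace (tracking out):
items = [[8, 3, 12], [24, 29, 24]]  # -> items = [[8, 3, 12], [24, 29, 24]]
out = items[0][0] + items[1][1]  # -> out = 37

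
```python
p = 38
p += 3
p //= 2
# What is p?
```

Trace (tracking p):
p = 38  # -> p = 38
p += 3  # -> p = 41
p //= 2  # -> p = 20

Answer: 20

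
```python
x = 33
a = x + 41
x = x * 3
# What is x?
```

Answer: 99

Derivation:
Trace (tracking x):
x = 33  # -> x = 33
a = x + 41  # -> a = 74
x = x * 3  # -> x = 99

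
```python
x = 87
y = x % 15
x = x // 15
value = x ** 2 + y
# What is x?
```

Answer: 5

Derivation:
Trace (tracking x):
x = 87  # -> x = 87
y = x % 15  # -> y = 12
x = x // 15  # -> x = 5
value = x ** 2 + y  # -> value = 37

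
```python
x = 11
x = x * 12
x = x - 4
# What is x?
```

Answer: 128

Derivation:
Trace (tracking x):
x = 11  # -> x = 11
x = x * 12  # -> x = 132
x = x - 4  # -> x = 128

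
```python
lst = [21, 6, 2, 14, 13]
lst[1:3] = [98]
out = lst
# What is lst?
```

Answer: [21, 98, 14, 13]

Derivation:
Trace (tracking lst):
lst = [21, 6, 2, 14, 13]  # -> lst = [21, 6, 2, 14, 13]
lst[1:3] = [98]  # -> lst = [21, 98, 14, 13]
out = lst  # -> out = [21, 98, 14, 13]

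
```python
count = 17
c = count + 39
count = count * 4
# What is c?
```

Answer: 56

Derivation:
Trace (tracking c):
count = 17  # -> count = 17
c = count + 39  # -> c = 56
count = count * 4  # -> count = 68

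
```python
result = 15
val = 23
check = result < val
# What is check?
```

Answer: True

Derivation:
Trace (tracking check):
result = 15  # -> result = 15
val = 23  # -> val = 23
check = result < val  # -> check = True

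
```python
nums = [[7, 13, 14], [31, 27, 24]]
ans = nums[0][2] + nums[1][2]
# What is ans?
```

Trace (tracking ans):
nums = [[7, 13, 14], [31, 27, 24]]  # -> nums = [[7, 13, 14], [31, 27, 24]]
ans = nums[0][2] + nums[1][2]  # -> ans = 38

Answer: 38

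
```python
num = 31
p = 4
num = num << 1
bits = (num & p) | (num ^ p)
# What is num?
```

Answer: 62

Derivation:
Trace (tracking num):
num = 31  # -> num = 31
p = 4  # -> p = 4
num = num << 1  # -> num = 62
bits = num & p | num ^ p  # -> bits = 62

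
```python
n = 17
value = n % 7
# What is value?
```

Trace (tracking value):
n = 17  # -> n = 17
value = n % 7  # -> value = 3

Answer: 3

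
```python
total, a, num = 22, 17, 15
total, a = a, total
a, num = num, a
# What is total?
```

Trace (tracking total):
total, a, num = (22, 17, 15)  # -> total = 22, a = 17, num = 15
total, a = (a, total)  # -> total = 17, a = 22
a, num = (num, a)  # -> a = 15, num = 22

Answer: 17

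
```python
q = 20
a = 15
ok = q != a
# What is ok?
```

Answer: True

Derivation:
Trace (tracking ok):
q = 20  # -> q = 20
a = 15  # -> a = 15
ok = q != a  # -> ok = True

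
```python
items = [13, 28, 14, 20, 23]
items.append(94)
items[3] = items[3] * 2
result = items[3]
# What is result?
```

Trace (tracking result):
items = [13, 28, 14, 20, 23]  # -> items = [13, 28, 14, 20, 23]
items.append(94)  # -> items = [13, 28, 14, 20, 23, 94]
items[3] = items[3] * 2  # -> items = [13, 28, 14, 40, 23, 94]
result = items[3]  # -> result = 40

Answer: 40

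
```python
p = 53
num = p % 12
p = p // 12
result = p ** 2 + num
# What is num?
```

Trace (tracking num):
p = 53  # -> p = 53
num = p % 12  # -> num = 5
p = p // 12  # -> p = 4
result = p ** 2 + num  # -> result = 21

Answer: 5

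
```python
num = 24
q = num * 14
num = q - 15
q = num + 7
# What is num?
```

Answer: 321

Derivation:
Trace (tracking num):
num = 24  # -> num = 24
q = num * 14  # -> q = 336
num = q - 15  # -> num = 321
q = num + 7  # -> q = 328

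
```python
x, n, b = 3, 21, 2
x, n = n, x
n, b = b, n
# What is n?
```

Answer: 2

Derivation:
Trace (tracking n):
x, n, b = (3, 21, 2)  # -> x = 3, n = 21, b = 2
x, n = (n, x)  # -> x = 21, n = 3
n, b = (b, n)  # -> n = 2, b = 3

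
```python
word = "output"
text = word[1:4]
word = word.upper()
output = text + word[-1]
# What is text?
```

Trace (tracking text):
word = 'output'  # -> word = 'output'
text = word[1:4]  # -> text = 'utp'
word = word.upper()  # -> word = 'OUTPUT'
output = text + word[-1]  # -> output = 'utpT'

Answer: 'utp'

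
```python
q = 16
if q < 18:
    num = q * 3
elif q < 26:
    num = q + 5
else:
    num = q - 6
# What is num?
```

Answer: 48

Derivation:
Trace (tracking num):
q = 16  # -> q = 16
if q < 18:  # condition is True
    num = q * 3  # -> num = 48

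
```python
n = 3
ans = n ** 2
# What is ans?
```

Answer: 9

Derivation:
Trace (tracking ans):
n = 3  # -> n = 3
ans = n ** 2  # -> ans = 9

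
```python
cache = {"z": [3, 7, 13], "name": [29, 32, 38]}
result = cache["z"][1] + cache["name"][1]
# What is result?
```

Answer: 39

Derivation:
Trace (tracking result):
cache = {'z': [3, 7, 13], 'name': [29, 32, 38]}  # -> cache = {'z': [3, 7, 13], 'name': [29, 32, 38]}
result = cache['z'][1] + cache['name'][1]  # -> result = 39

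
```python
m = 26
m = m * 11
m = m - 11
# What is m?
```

Trace (tracking m):
m = 26  # -> m = 26
m = m * 11  # -> m = 286
m = m - 11  # -> m = 275

Answer: 275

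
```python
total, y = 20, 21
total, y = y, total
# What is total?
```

Answer: 21

Derivation:
Trace (tracking total):
total, y = (20, 21)  # -> total = 20, y = 21
total, y = (y, total)  # -> total = 21, y = 20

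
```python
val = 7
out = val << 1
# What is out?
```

Trace (tracking out):
val = 7  # -> val = 7
out = val << 1  # -> out = 14

Answer: 14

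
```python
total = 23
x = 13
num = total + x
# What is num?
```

Trace (tracking num):
total = 23  # -> total = 23
x = 13  # -> x = 13
num = total + x  # -> num = 36

Answer: 36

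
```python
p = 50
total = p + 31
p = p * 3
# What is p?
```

Answer: 150

Derivation:
Trace (tracking p):
p = 50  # -> p = 50
total = p + 31  # -> total = 81
p = p * 3  # -> p = 150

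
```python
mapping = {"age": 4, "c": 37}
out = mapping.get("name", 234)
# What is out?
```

Answer: 234

Derivation:
Trace (tracking out):
mapping = {'age': 4, 'c': 37}  # -> mapping = {'age': 4, 'c': 37}
out = mapping.get('name', 234)  # -> out = 234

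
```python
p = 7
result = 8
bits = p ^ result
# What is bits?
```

Answer: 15

Derivation:
Trace (tracking bits):
p = 7  # -> p = 7
result = 8  # -> result = 8
bits = p ^ result  # -> bits = 15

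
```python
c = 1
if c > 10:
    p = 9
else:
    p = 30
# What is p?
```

Answer: 30

Derivation:
Trace (tracking p):
c = 1  # -> c = 1
if c > 10:  # condition is False
else:
    p = 30  # -> p = 30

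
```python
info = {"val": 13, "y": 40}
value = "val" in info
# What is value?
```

Answer: True

Derivation:
Trace (tracking value):
info = {'val': 13, 'y': 40}  # -> info = {'val': 13, 'y': 40}
value = 'val' in info  # -> value = True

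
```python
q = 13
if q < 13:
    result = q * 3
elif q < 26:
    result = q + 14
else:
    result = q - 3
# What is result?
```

Trace (tracking result):
q = 13  # -> q = 13
if q < 13:  # condition is False
elif q < 26:  # condition is True
    result = q + 14  # -> result = 27

Answer: 27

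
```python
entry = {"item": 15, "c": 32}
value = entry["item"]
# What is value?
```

Answer: 15

Derivation:
Trace (tracking value):
entry = {'item': 15, 'c': 32}  # -> entry = {'item': 15, 'c': 32}
value = entry['item']  # -> value = 15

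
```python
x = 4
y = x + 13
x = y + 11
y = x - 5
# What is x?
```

Trace (tracking x):
x = 4  # -> x = 4
y = x + 13  # -> y = 17
x = y + 11  # -> x = 28
y = x - 5  # -> y = 23

Answer: 28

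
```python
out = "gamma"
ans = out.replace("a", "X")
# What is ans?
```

Answer: 'gXmmX'

Derivation:
Trace (tracking ans):
out = 'gamma'  # -> out = 'gamma'
ans = out.replace('a', 'X')  # -> ans = 'gXmmX'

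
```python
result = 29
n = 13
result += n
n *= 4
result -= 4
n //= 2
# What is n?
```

Trace (tracking n):
result = 29  # -> result = 29
n = 13  # -> n = 13
result += n  # -> result = 42
n *= 4  # -> n = 52
result -= 4  # -> result = 38
n //= 2  # -> n = 26

Answer: 26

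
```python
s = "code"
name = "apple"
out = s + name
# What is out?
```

Trace (tracking out):
s = 'code'  # -> s = 'code'
name = 'apple'  # -> name = 'apple'
out = s + name  # -> out = 'codeapple'

Answer: 'codeapple'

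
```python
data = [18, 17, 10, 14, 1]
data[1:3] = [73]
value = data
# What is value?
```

Trace (tracking value):
data = [18, 17, 10, 14, 1]  # -> data = [18, 17, 10, 14, 1]
data[1:3] = [73]  # -> data = [18, 73, 14, 1]
value = data  # -> value = [18, 73, 14, 1]

Answer: [18, 73, 14, 1]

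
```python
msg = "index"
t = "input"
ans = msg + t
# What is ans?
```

Answer: 'indexinput'

Derivation:
Trace (tracking ans):
msg = 'index'  # -> msg = 'index'
t = 'input'  # -> t = 'input'
ans = msg + t  # -> ans = 'indexinput'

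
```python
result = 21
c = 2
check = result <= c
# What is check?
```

Trace (tracking check):
result = 21  # -> result = 21
c = 2  # -> c = 2
check = result <= c  # -> check = False

Answer: False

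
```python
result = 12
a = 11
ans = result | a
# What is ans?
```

Trace (tracking ans):
result = 12  # -> result = 12
a = 11  # -> a = 11
ans = result | a  # -> ans = 15

Answer: 15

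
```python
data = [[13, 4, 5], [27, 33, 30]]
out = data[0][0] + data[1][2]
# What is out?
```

Answer: 43

Derivation:
Trace (tracking out):
data = [[13, 4, 5], [27, 33, 30]]  # -> data = [[13, 4, 5], [27, 33, 30]]
out = data[0][0] + data[1][2]  # -> out = 43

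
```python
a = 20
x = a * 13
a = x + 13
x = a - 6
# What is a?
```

Trace (tracking a):
a = 20  # -> a = 20
x = a * 13  # -> x = 260
a = x + 13  # -> a = 273
x = a - 6  # -> x = 267

Answer: 273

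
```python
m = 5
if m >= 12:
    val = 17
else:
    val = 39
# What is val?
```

Trace (tracking val):
m = 5  # -> m = 5
if m >= 12:  # condition is False
else:
    val = 39  # -> val = 39

Answer: 39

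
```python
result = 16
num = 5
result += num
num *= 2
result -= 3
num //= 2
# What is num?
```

Answer: 5

Derivation:
Trace (tracking num):
result = 16  # -> result = 16
num = 5  # -> num = 5
result += num  # -> result = 21
num *= 2  # -> num = 10
result -= 3  # -> result = 18
num //= 2  # -> num = 5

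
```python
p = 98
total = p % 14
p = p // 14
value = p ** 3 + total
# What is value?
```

Answer: 343

Derivation:
Trace (tracking value):
p = 98  # -> p = 98
total = p % 14  # -> total = 0
p = p // 14  # -> p = 7
value = p ** 3 + total  # -> value = 343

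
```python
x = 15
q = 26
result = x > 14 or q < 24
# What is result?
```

Trace (tracking result):
x = 15  # -> x = 15
q = 26  # -> q = 26
result = x > 14 or q < 24  # -> result = True

Answer: True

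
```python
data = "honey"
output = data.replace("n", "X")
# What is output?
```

Trace (tracking output):
data = 'honey'  # -> data = 'honey'
output = data.replace('n', 'X')  # -> output = 'hoXey'

Answer: 'hoXey'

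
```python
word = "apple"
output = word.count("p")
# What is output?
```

Answer: 2

Derivation:
Trace (tracking output):
word = 'apple'  # -> word = 'apple'
output = word.count('p')  # -> output = 2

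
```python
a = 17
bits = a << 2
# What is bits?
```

Trace (tracking bits):
a = 17  # -> a = 17
bits = a << 2  # -> bits = 68

Answer: 68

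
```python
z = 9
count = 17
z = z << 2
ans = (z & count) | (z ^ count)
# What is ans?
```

Answer: 53

Derivation:
Trace (tracking ans):
z = 9  # -> z = 9
count = 17  # -> count = 17
z = z << 2  # -> z = 36
ans = z & count | z ^ count  # -> ans = 53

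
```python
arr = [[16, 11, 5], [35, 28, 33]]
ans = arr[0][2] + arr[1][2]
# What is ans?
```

Answer: 38

Derivation:
Trace (tracking ans):
arr = [[16, 11, 5], [35, 28, 33]]  # -> arr = [[16, 11, 5], [35, 28, 33]]
ans = arr[0][2] + arr[1][2]  # -> ans = 38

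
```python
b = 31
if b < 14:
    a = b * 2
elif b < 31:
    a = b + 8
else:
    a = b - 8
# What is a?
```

Answer: 23

Derivation:
Trace (tracking a):
b = 31  # -> b = 31
if b < 14:  # condition is False
elif b < 31:  # condition is False
else:
    a = b - 8  # -> a = 23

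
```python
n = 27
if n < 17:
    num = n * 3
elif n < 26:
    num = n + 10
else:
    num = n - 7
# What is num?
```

Trace (tracking num):
n = 27  # -> n = 27
if n < 17:  # condition is False
elif n < 26:  # condition is False
else:
    num = n - 7  # -> num = 20

Answer: 20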